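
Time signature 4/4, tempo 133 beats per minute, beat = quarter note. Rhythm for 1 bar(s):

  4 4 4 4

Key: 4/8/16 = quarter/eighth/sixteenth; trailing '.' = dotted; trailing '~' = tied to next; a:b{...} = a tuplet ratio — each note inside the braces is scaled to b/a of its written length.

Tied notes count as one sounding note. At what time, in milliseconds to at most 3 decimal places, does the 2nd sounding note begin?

1. 0.0ms @ 0 + 451.128ms (1)
2. 451.128ms @ 1 + 451.128ms (1)
3. 902.256ms @ 2 + 451.128ms (1)
4. 1353.383ms @ 3 + 451.128ms (1)

note 2 onset = 1b = 451.128ms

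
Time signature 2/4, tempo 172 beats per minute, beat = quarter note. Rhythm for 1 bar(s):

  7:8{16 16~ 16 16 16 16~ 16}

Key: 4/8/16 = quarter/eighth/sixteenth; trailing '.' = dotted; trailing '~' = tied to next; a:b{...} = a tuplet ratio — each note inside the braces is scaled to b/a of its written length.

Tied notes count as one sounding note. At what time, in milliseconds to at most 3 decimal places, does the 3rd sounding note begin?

1. 0.0ms @ 0 + 99.668ms (2/7)
2. 99.668ms @ 2/7 + 199.336ms (4/7)
3. 299.003ms @ 6/7 + 99.668ms (2/7)
4. 398.671ms @ 8/7 + 99.668ms (2/7)
5. 498.339ms @ 10/7 + 199.336ms (4/7)

note 3 onset = 6/7b = 299.003ms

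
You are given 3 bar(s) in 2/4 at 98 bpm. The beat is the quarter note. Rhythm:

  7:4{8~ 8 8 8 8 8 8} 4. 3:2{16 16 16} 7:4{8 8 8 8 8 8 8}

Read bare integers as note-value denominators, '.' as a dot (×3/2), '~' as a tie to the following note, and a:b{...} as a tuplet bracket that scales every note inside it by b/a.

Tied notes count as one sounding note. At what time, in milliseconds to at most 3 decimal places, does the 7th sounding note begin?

1. 0.0ms @ 0 + 349.854ms (4/7)
2. 349.854ms @ 4/7 + 174.927ms (2/7)
3. 524.781ms @ 6/7 + 174.927ms (2/7)
4. 699.708ms @ 8/7 + 174.927ms (2/7)
5. 874.636ms @ 10/7 + 174.927ms (2/7)
6. 1049.563ms @ 12/7 + 174.927ms (2/7)
7. 1224.49ms @ 2 + 918.367ms (3/2)
8. 2142.857ms @ 7/2 + 102.041ms (1/6)
9. 2244.898ms @ 11/3 + 102.041ms (1/6)
10. 2346.939ms @ 23/6 + 102.041ms (1/6)
11. 2448.98ms @ 4 + 174.927ms (2/7)
12. 2623.907ms @ 30/7 + 174.927ms (2/7)
13. 2798.834ms @ 32/7 + 174.927ms (2/7)
14. 2973.761ms @ 34/7 + 174.927ms (2/7)
15. 3148.688ms @ 36/7 + 174.927ms (2/7)
16. 3323.615ms @ 38/7 + 174.927ms (2/7)
17. 3498.542ms @ 40/7 + 174.927ms (2/7)

note 7 onset = 2b = 1224.49ms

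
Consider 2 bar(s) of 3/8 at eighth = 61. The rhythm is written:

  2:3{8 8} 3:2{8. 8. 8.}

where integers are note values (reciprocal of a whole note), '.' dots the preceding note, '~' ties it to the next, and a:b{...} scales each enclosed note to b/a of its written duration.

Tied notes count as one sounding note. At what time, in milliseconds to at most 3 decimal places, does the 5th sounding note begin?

note 5 onset = 5b = 4918.033ms

1. 0.0ms @ 0 + 1475.41ms (3/2)
2. 1475.41ms @ 3/2 + 1475.41ms (3/2)
3. 2950.82ms @ 3 + 983.607ms (1)
4. 3934.426ms @ 4 + 983.607ms (1)
5. 4918.033ms @ 5 + 983.607ms (1)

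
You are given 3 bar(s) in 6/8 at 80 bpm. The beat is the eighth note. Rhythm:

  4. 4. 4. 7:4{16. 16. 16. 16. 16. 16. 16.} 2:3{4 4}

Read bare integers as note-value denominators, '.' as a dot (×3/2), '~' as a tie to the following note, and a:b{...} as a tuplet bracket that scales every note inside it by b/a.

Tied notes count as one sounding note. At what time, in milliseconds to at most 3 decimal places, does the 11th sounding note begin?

note 11 onset = 12b = 9000.0ms

1. 0.0ms @ 0 + 2250.0ms (3)
2. 2250.0ms @ 3 + 2250.0ms (3)
3. 4500.0ms @ 6 + 2250.0ms (3)
4. 6750.0ms @ 9 + 321.429ms (3/7)
5. 7071.429ms @ 66/7 + 321.429ms (3/7)
6. 7392.857ms @ 69/7 + 321.429ms (3/7)
7. 7714.286ms @ 72/7 + 321.429ms (3/7)
8. 8035.714ms @ 75/7 + 321.429ms (3/7)
9. 8357.143ms @ 78/7 + 321.429ms (3/7)
10. 8678.571ms @ 81/7 + 321.429ms (3/7)
11. 9000.0ms @ 12 + 2250.0ms (3)
12. 11250.0ms @ 15 + 2250.0ms (3)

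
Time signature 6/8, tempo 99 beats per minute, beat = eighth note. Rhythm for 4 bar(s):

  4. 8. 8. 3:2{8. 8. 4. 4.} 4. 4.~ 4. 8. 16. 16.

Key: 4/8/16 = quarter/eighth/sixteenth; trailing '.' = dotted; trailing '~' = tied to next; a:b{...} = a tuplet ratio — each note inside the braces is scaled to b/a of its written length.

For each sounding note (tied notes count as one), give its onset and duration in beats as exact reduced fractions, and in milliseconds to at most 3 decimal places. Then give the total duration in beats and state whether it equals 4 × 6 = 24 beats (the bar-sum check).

1) 0.0ms=0b +1818.182ms=3b
2) 1818.182ms=3b +909.091ms=3/2b
3) 2727.273ms=9/2b +909.091ms=3/2b
4) 3636.364ms=6b +606.061ms=1b
5) 4242.424ms=7b +606.061ms=1b
6) 4848.485ms=8b +1212.121ms=2b
7) 6060.606ms=10b +1212.121ms=2b
8) 7272.727ms=12b +1818.182ms=3b
9) 9090.909ms=15b +3636.364ms=6b
10) 12727.273ms=21b +909.091ms=3/2b
11) 13636.364ms=45/2b +454.545ms=3/4b
12) 14090.909ms=93/4b +454.545ms=3/4b
Σ=24b of 24 (99bpm 6/8) — PASS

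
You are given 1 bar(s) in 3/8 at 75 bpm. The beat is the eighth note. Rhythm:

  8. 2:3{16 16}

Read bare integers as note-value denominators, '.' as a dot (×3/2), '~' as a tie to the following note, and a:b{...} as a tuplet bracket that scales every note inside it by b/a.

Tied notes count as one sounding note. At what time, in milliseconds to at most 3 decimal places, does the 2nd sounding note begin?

1. 0.0ms @ 0 + 1200.0ms (3/2)
2. 1200.0ms @ 3/2 + 600.0ms (3/4)
3. 1800.0ms @ 9/4 + 600.0ms (3/4)

note 2 onset = 3/2b = 1200.0ms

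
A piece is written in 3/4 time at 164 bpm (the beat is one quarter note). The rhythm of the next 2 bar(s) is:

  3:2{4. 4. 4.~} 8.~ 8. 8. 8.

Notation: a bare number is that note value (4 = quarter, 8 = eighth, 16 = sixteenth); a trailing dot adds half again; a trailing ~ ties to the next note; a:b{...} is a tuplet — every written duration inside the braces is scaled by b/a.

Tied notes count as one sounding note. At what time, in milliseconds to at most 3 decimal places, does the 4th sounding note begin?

1. 0.0ms @ 0 + 365.854ms (1)
2. 365.854ms @ 1 + 365.854ms (1)
3. 731.707ms @ 2 + 914.634ms (5/2)
4. 1646.341ms @ 9/2 + 274.39ms (3/4)
5. 1920.732ms @ 21/4 + 274.39ms (3/4)

note 4 onset = 9/2b = 1646.341ms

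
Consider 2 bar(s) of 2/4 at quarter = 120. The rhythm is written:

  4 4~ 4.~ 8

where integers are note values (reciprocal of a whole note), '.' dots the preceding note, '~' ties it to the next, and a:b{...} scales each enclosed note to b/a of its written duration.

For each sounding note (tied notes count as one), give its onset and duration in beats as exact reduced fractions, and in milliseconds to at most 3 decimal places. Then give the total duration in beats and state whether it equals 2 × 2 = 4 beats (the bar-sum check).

1) 0.0ms=0b +500.0ms=1b
2) 500.0ms=1b +1500.0ms=3b
Σ=4b of 4 (120bpm 2/4) — PASS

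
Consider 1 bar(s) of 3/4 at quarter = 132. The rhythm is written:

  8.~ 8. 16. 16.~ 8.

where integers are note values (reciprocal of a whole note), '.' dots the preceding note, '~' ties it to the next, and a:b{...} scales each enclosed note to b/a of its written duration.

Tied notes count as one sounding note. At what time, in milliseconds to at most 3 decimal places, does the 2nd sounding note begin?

note 2 onset = 3/2b = 681.818ms

1. 0.0ms @ 0 + 681.818ms (3/2)
2. 681.818ms @ 3/2 + 170.455ms (3/8)
3. 852.273ms @ 15/8 + 511.364ms (9/8)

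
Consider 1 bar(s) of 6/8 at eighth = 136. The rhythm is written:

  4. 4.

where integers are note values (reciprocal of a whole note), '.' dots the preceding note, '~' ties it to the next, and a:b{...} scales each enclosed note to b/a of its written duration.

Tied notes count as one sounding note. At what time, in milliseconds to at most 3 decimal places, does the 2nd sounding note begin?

1. 0.0ms @ 0 + 1323.529ms (3)
2. 1323.529ms @ 3 + 1323.529ms (3)

note 2 onset = 3b = 1323.529ms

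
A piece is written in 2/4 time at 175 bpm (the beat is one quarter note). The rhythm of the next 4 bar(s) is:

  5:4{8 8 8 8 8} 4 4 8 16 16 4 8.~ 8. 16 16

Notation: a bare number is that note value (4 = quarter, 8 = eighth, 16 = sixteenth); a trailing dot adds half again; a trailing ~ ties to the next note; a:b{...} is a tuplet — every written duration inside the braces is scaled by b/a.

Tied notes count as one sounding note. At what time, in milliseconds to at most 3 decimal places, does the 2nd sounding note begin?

1. 0.0ms @ 0 + 137.143ms (2/5)
2. 137.143ms @ 2/5 + 137.143ms (2/5)
3. 274.286ms @ 4/5 + 137.143ms (2/5)
4. 411.429ms @ 6/5 + 137.143ms (2/5)
5. 548.571ms @ 8/5 + 137.143ms (2/5)
6. 685.714ms @ 2 + 342.857ms (1)
7. 1028.571ms @ 3 + 342.857ms (1)
8. 1371.429ms @ 4 + 171.429ms (1/2)
9. 1542.857ms @ 9/2 + 85.714ms (1/4)
10. 1628.571ms @ 19/4 + 85.714ms (1/4)
11. 1714.286ms @ 5 + 342.857ms (1)
12. 2057.143ms @ 6 + 514.286ms (3/2)
13. 2571.429ms @ 15/2 + 85.714ms (1/4)
14. 2657.143ms @ 31/4 + 85.714ms (1/4)

note 2 onset = 2/5b = 137.143ms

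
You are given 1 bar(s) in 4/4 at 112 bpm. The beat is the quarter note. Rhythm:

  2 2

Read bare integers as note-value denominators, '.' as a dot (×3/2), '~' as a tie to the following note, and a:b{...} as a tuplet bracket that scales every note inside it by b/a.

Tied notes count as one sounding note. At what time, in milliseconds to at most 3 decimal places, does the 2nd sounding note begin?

1. 0.0ms @ 0 + 1071.429ms (2)
2. 1071.429ms @ 2 + 1071.429ms (2)

note 2 onset = 2b = 1071.429ms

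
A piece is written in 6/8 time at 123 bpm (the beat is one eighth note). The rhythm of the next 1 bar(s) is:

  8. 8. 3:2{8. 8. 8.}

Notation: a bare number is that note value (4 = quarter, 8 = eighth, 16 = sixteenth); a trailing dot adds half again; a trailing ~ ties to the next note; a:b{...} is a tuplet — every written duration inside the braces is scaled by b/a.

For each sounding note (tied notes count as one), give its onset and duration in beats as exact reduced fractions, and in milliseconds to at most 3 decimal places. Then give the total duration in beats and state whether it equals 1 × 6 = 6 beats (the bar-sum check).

1) 0.0ms=0b +731.707ms=3/2b
2) 731.707ms=3/2b +731.707ms=3/2b
3) 1463.415ms=3b +487.805ms=1b
4) 1951.22ms=4b +487.805ms=1b
5) 2439.024ms=5b +487.805ms=1b
Σ=6b of 6 (123bpm 6/8) — PASS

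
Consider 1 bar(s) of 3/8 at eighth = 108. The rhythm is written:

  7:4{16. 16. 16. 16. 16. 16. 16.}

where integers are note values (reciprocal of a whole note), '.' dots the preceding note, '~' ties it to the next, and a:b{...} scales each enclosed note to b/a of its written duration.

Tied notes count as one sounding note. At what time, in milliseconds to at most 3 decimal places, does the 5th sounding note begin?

note 5 onset = 12/7b = 952.381ms

1. 0.0ms @ 0 + 238.095ms (3/7)
2. 238.095ms @ 3/7 + 238.095ms (3/7)
3. 476.19ms @ 6/7 + 238.095ms (3/7)
4. 714.286ms @ 9/7 + 238.095ms (3/7)
5. 952.381ms @ 12/7 + 238.095ms (3/7)
6. 1190.476ms @ 15/7 + 238.095ms (3/7)
7. 1428.571ms @ 18/7 + 238.095ms (3/7)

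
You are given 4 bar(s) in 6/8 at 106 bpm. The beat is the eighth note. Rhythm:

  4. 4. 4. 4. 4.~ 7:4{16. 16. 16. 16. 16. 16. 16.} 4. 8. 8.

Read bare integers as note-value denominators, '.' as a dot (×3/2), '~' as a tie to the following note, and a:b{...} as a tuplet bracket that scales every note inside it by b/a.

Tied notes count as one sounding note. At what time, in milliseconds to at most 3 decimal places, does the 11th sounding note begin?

note 11 onset = 123/7b = 9946.092ms

1. 0.0ms @ 0 + 1698.113ms (3)
2. 1698.113ms @ 3 + 1698.113ms (3)
3. 3396.226ms @ 6 + 1698.113ms (3)
4. 5094.34ms @ 9 + 1698.113ms (3)
5. 6792.453ms @ 12 + 1940.701ms (24/7)
6. 8733.154ms @ 108/7 + 242.588ms (3/7)
7. 8975.741ms @ 111/7 + 242.588ms (3/7)
8. 9218.329ms @ 114/7 + 242.588ms (3/7)
9. 9460.916ms @ 117/7 + 242.588ms (3/7)
10. 9703.504ms @ 120/7 + 242.588ms (3/7)
11. 9946.092ms @ 123/7 + 242.588ms (3/7)
12. 10188.679ms @ 18 + 1698.113ms (3)
13. 11886.792ms @ 21 + 849.057ms (3/2)
14. 12735.849ms @ 45/2 + 849.057ms (3/2)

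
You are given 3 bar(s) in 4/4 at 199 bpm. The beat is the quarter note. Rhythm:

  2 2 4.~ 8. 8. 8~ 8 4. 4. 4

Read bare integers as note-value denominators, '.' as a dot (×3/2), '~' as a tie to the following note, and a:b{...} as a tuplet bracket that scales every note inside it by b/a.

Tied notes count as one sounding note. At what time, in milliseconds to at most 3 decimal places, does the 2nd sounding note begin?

note 2 onset = 2b = 603.015ms

1. 0.0ms @ 0 + 603.015ms (2)
2. 603.015ms @ 2 + 603.015ms (2)
3. 1206.03ms @ 4 + 678.392ms (9/4)
4. 1884.422ms @ 25/4 + 226.131ms (3/4)
5. 2110.553ms @ 7 + 301.508ms (1)
6. 2412.06ms @ 8 + 452.261ms (3/2)
7. 2864.322ms @ 19/2 + 452.261ms (3/2)
8. 3316.583ms @ 11 + 301.508ms (1)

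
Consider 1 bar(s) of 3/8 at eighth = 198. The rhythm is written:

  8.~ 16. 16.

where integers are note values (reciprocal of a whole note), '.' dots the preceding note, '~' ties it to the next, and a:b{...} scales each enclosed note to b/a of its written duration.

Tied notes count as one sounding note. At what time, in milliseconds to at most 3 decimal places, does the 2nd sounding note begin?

1. 0.0ms @ 0 + 681.818ms (9/4)
2. 681.818ms @ 9/4 + 227.273ms (3/4)

note 2 onset = 9/4b = 681.818ms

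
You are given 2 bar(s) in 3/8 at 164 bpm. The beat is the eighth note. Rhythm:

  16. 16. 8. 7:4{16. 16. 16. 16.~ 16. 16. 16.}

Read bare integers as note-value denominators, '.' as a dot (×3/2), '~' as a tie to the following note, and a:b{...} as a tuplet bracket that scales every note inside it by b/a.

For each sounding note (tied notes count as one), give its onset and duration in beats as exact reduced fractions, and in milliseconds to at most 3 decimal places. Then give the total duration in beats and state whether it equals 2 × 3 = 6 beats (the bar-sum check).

1) 0.0ms=0b +274.39ms=3/4b
2) 274.39ms=3/4b +274.39ms=3/4b
3) 548.78ms=3/2b +548.78ms=3/2b
4) 1097.561ms=3b +156.794ms=3/7b
5) 1254.355ms=24/7b +156.794ms=3/7b
6) 1411.15ms=27/7b +156.794ms=3/7b
7) 1567.944ms=30/7b +313.589ms=6/7b
8) 1881.533ms=36/7b +156.794ms=3/7b
9) 2038.328ms=39/7b +156.794ms=3/7b
Σ=6b of 6 (164bpm 3/8) — PASS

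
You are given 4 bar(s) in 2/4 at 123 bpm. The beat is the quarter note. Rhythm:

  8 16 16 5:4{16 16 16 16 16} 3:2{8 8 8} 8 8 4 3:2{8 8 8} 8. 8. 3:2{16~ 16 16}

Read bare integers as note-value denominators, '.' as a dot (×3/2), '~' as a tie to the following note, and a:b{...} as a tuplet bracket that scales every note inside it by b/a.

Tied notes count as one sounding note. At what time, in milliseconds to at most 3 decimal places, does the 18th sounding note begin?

note 18 onset = 6b = 2926.829ms

1. 0.0ms @ 0 + 243.902ms (1/2)
2. 243.902ms @ 1/2 + 121.951ms (1/4)
3. 365.854ms @ 3/4 + 121.951ms (1/4)
4. 487.805ms @ 1 + 97.561ms (1/5)
5. 585.366ms @ 6/5 + 97.561ms (1/5)
6. 682.927ms @ 7/5 + 97.561ms (1/5)
7. 780.488ms @ 8/5 + 97.561ms (1/5)
8. 878.049ms @ 9/5 + 97.561ms (1/5)
9. 975.61ms @ 2 + 162.602ms (1/3)
10. 1138.211ms @ 7/3 + 162.602ms (1/3)
11. 1300.813ms @ 8/3 + 162.602ms (1/3)
12. 1463.415ms @ 3 + 243.902ms (1/2)
13. 1707.317ms @ 7/2 + 243.902ms (1/2)
14. 1951.22ms @ 4 + 487.805ms (1)
15. 2439.024ms @ 5 + 162.602ms (1/3)
16. 2601.626ms @ 16/3 + 162.602ms (1/3)
17. 2764.228ms @ 17/3 + 162.602ms (1/3)
18. 2926.829ms @ 6 + 365.854ms (3/4)
19. 3292.683ms @ 27/4 + 365.854ms (3/4)
20. 3658.537ms @ 15/2 + 162.602ms (1/3)
21. 3821.138ms @ 47/6 + 81.301ms (1/6)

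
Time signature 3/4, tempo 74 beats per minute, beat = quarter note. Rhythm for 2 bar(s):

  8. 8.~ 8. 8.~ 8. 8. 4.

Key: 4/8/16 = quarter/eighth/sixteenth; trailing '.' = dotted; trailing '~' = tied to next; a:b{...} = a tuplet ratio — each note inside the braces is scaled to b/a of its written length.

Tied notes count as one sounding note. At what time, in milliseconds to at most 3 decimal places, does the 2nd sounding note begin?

note 2 onset = 3/4b = 608.108ms

1. 0.0ms @ 0 + 608.108ms (3/4)
2. 608.108ms @ 3/4 + 1216.216ms (3/2)
3. 1824.324ms @ 9/4 + 1216.216ms (3/2)
4. 3040.541ms @ 15/4 + 608.108ms (3/4)
5. 3648.649ms @ 9/2 + 1216.216ms (3/2)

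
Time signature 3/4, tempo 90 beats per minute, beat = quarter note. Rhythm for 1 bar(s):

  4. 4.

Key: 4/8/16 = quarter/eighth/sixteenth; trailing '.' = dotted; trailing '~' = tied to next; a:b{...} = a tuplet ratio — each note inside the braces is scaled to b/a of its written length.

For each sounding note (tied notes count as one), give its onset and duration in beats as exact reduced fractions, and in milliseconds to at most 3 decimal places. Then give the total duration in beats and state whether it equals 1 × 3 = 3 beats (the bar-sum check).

1) 0.0ms=0b +1000.0ms=3/2b
2) 1000.0ms=3/2b +1000.0ms=3/2b
Σ=3b of 3 (90bpm 3/4) — PASS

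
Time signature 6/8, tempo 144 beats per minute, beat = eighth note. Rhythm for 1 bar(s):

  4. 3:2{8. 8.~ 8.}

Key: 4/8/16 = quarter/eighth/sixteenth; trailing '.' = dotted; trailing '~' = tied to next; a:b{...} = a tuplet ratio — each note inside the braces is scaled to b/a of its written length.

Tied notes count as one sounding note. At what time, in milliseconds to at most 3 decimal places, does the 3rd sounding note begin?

1. 0.0ms @ 0 + 1250.0ms (3)
2. 1250.0ms @ 3 + 416.667ms (1)
3. 1666.667ms @ 4 + 833.333ms (2)

note 3 onset = 4b = 1666.667ms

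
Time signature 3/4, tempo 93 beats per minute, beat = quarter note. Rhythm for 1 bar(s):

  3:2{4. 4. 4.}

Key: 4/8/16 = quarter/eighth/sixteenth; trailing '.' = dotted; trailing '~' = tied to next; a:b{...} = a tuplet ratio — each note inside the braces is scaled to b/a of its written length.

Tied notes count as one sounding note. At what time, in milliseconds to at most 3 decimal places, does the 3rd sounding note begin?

note 3 onset = 2b = 1290.323ms

1. 0.0ms @ 0 + 645.161ms (1)
2. 645.161ms @ 1 + 645.161ms (1)
3. 1290.323ms @ 2 + 645.161ms (1)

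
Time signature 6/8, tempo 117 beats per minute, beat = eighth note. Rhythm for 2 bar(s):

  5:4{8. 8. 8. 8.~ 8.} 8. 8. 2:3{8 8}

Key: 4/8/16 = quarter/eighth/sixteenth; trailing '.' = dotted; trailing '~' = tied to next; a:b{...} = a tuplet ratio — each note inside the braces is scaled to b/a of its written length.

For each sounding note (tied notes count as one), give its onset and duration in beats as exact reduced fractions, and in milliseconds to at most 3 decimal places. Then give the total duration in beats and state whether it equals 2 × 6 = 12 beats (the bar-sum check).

1) 0.0ms=0b +615.385ms=6/5b
2) 615.385ms=6/5b +615.385ms=6/5b
3) 1230.769ms=12/5b +615.385ms=6/5b
4) 1846.154ms=18/5b +1230.769ms=12/5b
5) 3076.923ms=6b +769.231ms=3/2b
6) 3846.154ms=15/2b +769.231ms=3/2b
7) 4615.385ms=9b +769.231ms=3/2b
8) 5384.615ms=21/2b +769.231ms=3/2b
Σ=12b of 12 (117bpm 6/8) — PASS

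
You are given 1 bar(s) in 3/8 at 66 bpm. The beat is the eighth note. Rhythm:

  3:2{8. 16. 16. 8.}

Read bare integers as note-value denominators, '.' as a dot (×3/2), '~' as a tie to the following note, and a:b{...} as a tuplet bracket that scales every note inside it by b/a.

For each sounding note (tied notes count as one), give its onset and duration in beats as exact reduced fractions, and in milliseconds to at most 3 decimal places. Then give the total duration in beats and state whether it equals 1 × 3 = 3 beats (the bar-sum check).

1) 0.0ms=0b +909.091ms=1b
2) 909.091ms=1b +454.545ms=1/2b
3) 1363.636ms=3/2b +454.545ms=1/2b
4) 1818.182ms=2b +909.091ms=1b
Σ=3b of 3 (66bpm 3/8) — PASS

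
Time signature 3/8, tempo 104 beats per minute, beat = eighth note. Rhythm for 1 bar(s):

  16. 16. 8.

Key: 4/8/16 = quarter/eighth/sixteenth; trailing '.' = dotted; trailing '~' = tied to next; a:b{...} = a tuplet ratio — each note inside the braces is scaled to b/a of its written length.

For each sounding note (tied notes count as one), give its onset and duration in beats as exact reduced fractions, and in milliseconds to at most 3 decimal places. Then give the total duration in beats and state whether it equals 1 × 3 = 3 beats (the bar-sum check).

1) 0.0ms=0b +432.692ms=3/4b
2) 432.692ms=3/4b +432.692ms=3/4b
3) 865.385ms=3/2b +865.385ms=3/2b
Σ=3b of 3 (104bpm 3/8) — PASS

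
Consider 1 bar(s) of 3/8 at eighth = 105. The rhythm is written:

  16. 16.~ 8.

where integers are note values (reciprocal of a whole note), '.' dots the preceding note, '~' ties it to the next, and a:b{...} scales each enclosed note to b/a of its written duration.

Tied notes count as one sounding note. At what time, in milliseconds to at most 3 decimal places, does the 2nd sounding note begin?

note 2 onset = 3/4b = 428.571ms

1. 0.0ms @ 0 + 428.571ms (3/4)
2. 428.571ms @ 3/4 + 1285.714ms (9/4)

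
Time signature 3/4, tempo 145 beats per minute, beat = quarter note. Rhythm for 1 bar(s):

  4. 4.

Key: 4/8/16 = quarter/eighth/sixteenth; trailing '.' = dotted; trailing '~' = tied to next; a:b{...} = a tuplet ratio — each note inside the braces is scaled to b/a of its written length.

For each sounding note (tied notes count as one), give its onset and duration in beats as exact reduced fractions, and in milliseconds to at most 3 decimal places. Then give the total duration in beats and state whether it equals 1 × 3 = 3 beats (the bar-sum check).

1) 0.0ms=0b +620.69ms=3/2b
2) 620.69ms=3/2b +620.69ms=3/2b
Σ=3b of 3 (145bpm 3/4) — PASS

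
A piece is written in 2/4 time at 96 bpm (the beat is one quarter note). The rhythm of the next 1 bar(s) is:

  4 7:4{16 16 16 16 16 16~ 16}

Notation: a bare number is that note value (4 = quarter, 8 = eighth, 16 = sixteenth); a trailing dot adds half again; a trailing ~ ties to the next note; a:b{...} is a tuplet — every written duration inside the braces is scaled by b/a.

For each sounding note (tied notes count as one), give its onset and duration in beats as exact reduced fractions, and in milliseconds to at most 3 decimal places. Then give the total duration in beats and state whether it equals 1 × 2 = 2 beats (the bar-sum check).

1) 0.0ms=0b +625.0ms=1b
2) 625.0ms=1b +89.286ms=1/7b
3) 714.286ms=8/7b +89.286ms=1/7b
4) 803.571ms=9/7b +89.286ms=1/7b
5) 892.857ms=10/7b +89.286ms=1/7b
6) 982.143ms=11/7b +89.286ms=1/7b
7) 1071.429ms=12/7b +178.571ms=2/7b
Σ=2b of 2 (96bpm 2/4) — PASS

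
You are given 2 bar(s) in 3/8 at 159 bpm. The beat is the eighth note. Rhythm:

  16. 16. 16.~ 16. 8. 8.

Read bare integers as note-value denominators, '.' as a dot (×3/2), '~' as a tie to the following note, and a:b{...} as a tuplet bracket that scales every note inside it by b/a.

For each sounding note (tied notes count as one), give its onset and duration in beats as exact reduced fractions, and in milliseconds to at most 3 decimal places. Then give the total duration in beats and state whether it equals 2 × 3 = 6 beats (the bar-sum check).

1) 0.0ms=0b +283.019ms=3/4b
2) 283.019ms=3/4b +283.019ms=3/4b
3) 566.038ms=3/2b +566.038ms=3/2b
4) 1132.075ms=3b +566.038ms=3/2b
5) 1698.113ms=9/2b +566.038ms=3/2b
Σ=6b of 6 (159bpm 3/8) — PASS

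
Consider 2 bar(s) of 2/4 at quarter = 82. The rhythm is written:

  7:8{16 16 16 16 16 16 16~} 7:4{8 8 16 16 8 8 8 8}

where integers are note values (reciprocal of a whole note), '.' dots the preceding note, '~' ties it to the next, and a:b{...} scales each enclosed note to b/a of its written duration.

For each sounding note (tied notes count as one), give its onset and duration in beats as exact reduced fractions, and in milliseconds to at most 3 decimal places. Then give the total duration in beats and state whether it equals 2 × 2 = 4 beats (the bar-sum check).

1) 0.0ms=0b +209.059ms=2/7b
2) 209.059ms=2/7b +209.059ms=2/7b
3) 418.118ms=4/7b +209.059ms=2/7b
4) 627.178ms=6/7b +209.059ms=2/7b
5) 836.237ms=8/7b +209.059ms=2/7b
6) 1045.296ms=10/7b +209.059ms=2/7b
7) 1254.355ms=12/7b +418.118ms=4/7b
8) 1672.474ms=16/7b +209.059ms=2/7b
9) 1881.533ms=18/7b +104.53ms=1/7b
10) 1986.063ms=19/7b +104.53ms=1/7b
11) 2090.592ms=20/7b +209.059ms=2/7b
12) 2299.652ms=22/7b +209.059ms=2/7b
13) 2508.711ms=24/7b +209.059ms=2/7b
14) 2717.77ms=26/7b +209.059ms=2/7b
Σ=4b of 4 (82bpm 2/4) — PASS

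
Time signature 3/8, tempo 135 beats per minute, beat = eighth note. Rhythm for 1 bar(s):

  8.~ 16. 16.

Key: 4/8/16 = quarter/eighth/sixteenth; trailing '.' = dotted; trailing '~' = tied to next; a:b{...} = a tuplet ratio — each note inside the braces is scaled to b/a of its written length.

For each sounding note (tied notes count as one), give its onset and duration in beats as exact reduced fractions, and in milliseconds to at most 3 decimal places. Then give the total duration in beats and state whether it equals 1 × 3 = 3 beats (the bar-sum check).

1) 0.0ms=0b +1000.0ms=9/4b
2) 1000.0ms=9/4b +333.333ms=3/4b
Σ=3b of 3 (135bpm 3/8) — PASS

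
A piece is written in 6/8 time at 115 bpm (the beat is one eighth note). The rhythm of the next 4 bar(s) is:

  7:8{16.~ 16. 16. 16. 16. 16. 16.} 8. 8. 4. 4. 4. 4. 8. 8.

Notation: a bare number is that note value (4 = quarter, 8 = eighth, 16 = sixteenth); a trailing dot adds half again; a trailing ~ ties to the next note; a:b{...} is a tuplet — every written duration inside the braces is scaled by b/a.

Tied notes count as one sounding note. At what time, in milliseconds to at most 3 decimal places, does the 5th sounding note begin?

1. 0.0ms @ 0 + 894.41ms (12/7)
2. 894.41ms @ 12/7 + 447.205ms (6/7)
3. 1341.615ms @ 18/7 + 447.205ms (6/7)
4. 1788.82ms @ 24/7 + 447.205ms (6/7)
5. 2236.025ms @ 30/7 + 447.205ms (6/7)
6. 2683.23ms @ 36/7 + 447.205ms (6/7)
7. 3130.435ms @ 6 + 782.609ms (3/2)
8. 3913.043ms @ 15/2 + 782.609ms (3/2)
9. 4695.652ms @ 9 + 1565.217ms (3)
10. 6260.87ms @ 12 + 1565.217ms (3)
11. 7826.087ms @ 15 + 1565.217ms (3)
12. 9391.304ms @ 18 + 1565.217ms (3)
13. 10956.522ms @ 21 + 782.609ms (3/2)
14. 11739.13ms @ 45/2 + 782.609ms (3/2)

note 5 onset = 30/7b = 2236.025ms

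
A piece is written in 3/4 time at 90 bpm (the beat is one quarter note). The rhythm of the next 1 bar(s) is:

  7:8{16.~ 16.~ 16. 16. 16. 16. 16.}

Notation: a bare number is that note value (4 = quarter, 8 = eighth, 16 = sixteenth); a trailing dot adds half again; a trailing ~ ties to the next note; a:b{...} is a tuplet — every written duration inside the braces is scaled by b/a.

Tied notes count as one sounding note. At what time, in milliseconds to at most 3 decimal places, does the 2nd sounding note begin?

1. 0.0ms @ 0 + 857.143ms (9/7)
2. 857.143ms @ 9/7 + 285.714ms (3/7)
3. 1142.857ms @ 12/7 + 285.714ms (3/7)
4. 1428.571ms @ 15/7 + 285.714ms (3/7)
5. 1714.286ms @ 18/7 + 285.714ms (3/7)

note 2 onset = 9/7b = 857.143ms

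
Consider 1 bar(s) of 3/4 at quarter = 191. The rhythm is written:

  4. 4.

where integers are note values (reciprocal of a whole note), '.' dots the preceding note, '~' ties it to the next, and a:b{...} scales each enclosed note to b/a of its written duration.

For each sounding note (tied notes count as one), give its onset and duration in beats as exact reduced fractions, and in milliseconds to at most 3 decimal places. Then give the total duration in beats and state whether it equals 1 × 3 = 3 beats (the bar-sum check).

1) 0.0ms=0b +471.204ms=3/2b
2) 471.204ms=3/2b +471.204ms=3/2b
Σ=3b of 3 (191bpm 3/4) — PASS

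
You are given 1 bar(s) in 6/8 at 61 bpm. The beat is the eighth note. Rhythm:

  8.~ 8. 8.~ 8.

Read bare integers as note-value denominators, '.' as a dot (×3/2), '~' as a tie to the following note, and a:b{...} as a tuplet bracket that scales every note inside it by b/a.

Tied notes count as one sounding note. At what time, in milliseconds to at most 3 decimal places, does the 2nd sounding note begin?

1. 0.0ms @ 0 + 2950.82ms (3)
2. 2950.82ms @ 3 + 2950.82ms (3)

note 2 onset = 3b = 2950.82ms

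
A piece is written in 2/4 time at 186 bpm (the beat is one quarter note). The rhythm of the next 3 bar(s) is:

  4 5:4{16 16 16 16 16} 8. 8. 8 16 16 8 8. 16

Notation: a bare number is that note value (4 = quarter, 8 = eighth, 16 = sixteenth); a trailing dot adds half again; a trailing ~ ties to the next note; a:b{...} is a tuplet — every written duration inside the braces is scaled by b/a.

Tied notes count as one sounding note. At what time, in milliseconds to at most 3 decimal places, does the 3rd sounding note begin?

1. 0.0ms @ 0 + 322.581ms (1)
2. 322.581ms @ 1 + 64.516ms (1/5)
3. 387.097ms @ 6/5 + 64.516ms (1/5)
4. 451.613ms @ 7/5 + 64.516ms (1/5)
5. 516.129ms @ 8/5 + 64.516ms (1/5)
6. 580.645ms @ 9/5 + 64.516ms (1/5)
7. 645.161ms @ 2 + 241.935ms (3/4)
8. 887.097ms @ 11/4 + 241.935ms (3/4)
9. 1129.032ms @ 7/2 + 161.29ms (1/2)
10. 1290.323ms @ 4 + 80.645ms (1/4)
11. 1370.968ms @ 17/4 + 80.645ms (1/4)
12. 1451.613ms @ 9/2 + 161.29ms (1/2)
13. 1612.903ms @ 5 + 241.935ms (3/4)
14. 1854.839ms @ 23/4 + 80.645ms (1/4)

note 3 onset = 6/5b = 387.097ms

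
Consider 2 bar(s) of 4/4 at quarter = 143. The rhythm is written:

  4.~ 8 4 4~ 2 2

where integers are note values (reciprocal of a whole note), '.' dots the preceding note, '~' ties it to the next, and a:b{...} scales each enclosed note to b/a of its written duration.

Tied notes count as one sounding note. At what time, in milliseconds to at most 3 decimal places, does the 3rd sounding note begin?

note 3 onset = 3b = 1258.741ms

1. 0.0ms @ 0 + 839.161ms (2)
2. 839.161ms @ 2 + 419.58ms (1)
3. 1258.741ms @ 3 + 1258.741ms (3)
4. 2517.483ms @ 6 + 839.161ms (2)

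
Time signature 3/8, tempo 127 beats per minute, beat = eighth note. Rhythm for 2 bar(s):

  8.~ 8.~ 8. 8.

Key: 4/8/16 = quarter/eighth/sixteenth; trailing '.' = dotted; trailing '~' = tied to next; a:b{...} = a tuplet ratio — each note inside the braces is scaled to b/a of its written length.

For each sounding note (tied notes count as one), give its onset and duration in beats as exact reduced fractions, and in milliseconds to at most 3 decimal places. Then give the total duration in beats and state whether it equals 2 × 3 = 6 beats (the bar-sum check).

1) 0.0ms=0b +2125.984ms=9/2b
2) 2125.984ms=9/2b +708.661ms=3/2b
Σ=6b of 6 (127bpm 3/8) — PASS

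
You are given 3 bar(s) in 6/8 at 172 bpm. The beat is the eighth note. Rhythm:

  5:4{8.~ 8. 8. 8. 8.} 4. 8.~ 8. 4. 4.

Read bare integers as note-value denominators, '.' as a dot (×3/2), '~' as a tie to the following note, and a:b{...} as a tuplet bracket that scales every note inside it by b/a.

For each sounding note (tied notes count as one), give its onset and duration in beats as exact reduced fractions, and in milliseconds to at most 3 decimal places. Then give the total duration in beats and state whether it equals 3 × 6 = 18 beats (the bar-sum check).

1) 0.0ms=0b +837.209ms=12/5b
2) 837.209ms=12/5b +418.605ms=6/5b
3) 1255.814ms=18/5b +418.605ms=6/5b
4) 1674.419ms=24/5b +418.605ms=6/5b
5) 2093.023ms=6b +1046.512ms=3b
6) 3139.535ms=9b +1046.512ms=3b
7) 4186.047ms=12b +1046.512ms=3b
8) 5232.558ms=15b +1046.512ms=3b
Σ=18b of 18 (172bpm 6/8) — PASS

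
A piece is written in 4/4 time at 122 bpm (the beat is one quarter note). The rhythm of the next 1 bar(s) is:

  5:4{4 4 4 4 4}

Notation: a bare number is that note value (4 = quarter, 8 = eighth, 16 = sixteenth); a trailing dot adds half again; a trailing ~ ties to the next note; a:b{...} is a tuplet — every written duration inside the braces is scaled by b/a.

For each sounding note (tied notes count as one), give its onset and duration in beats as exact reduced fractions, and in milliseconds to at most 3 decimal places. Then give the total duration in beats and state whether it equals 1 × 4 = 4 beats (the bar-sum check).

1) 0.0ms=0b +393.443ms=4/5b
2) 393.443ms=4/5b +393.443ms=4/5b
3) 786.885ms=8/5b +393.443ms=4/5b
4) 1180.328ms=12/5b +393.443ms=4/5b
5) 1573.77ms=16/5b +393.443ms=4/5b
Σ=4b of 4 (122bpm 4/4) — PASS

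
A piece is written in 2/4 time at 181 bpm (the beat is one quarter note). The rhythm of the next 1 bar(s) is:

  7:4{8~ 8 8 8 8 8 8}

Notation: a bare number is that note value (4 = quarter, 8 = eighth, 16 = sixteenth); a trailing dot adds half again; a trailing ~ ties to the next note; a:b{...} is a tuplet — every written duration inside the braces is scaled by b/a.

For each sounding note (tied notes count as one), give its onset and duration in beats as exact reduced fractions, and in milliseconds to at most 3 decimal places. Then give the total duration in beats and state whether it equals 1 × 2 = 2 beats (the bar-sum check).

1) 0.0ms=0b +189.424ms=4/7b
2) 189.424ms=4/7b +94.712ms=2/7b
3) 284.136ms=6/7b +94.712ms=2/7b
4) 378.848ms=8/7b +94.712ms=2/7b
5) 473.56ms=10/7b +94.712ms=2/7b
6) 568.272ms=12/7b +94.712ms=2/7b
Σ=2b of 2 (181bpm 2/4) — PASS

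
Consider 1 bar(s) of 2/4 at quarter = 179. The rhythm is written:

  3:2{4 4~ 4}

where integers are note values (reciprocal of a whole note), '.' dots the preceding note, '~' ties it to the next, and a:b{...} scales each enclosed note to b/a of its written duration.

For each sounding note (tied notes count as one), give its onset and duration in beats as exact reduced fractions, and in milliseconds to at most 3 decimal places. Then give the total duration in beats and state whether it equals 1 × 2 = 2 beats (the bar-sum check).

1) 0.0ms=0b +223.464ms=2/3b
2) 223.464ms=2/3b +446.927ms=4/3b
Σ=2b of 2 (179bpm 2/4) — PASS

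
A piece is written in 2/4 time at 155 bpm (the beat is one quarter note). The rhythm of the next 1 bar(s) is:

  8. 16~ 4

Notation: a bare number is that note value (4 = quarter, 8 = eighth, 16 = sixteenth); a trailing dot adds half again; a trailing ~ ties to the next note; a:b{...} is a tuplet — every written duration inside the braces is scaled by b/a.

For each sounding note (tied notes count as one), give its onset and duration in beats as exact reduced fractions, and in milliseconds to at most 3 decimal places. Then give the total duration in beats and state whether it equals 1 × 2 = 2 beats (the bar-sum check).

1) 0.0ms=0b +290.323ms=3/4b
2) 290.323ms=3/4b +483.871ms=5/4b
Σ=2b of 2 (155bpm 2/4) — PASS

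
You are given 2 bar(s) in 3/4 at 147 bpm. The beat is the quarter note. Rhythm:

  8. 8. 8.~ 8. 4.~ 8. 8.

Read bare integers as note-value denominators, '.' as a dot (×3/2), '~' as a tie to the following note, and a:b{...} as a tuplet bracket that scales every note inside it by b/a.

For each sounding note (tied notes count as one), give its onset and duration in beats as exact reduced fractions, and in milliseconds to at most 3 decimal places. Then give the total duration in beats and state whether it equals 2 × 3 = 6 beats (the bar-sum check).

1) 0.0ms=0b +306.122ms=3/4b
2) 306.122ms=3/4b +306.122ms=3/4b
3) 612.245ms=3/2b +612.245ms=3/2b
4) 1224.49ms=3b +918.367ms=9/4b
5) 2142.857ms=21/4b +306.122ms=3/4b
Σ=6b of 6 (147bpm 3/4) — PASS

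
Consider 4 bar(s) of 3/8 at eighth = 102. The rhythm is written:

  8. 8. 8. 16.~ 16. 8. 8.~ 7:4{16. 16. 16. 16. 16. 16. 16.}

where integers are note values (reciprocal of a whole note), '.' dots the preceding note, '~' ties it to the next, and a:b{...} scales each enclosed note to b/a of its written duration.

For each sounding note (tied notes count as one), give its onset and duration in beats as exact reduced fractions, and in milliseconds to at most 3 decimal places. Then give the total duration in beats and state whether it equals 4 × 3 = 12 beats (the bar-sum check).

1) 0.0ms=0b +882.353ms=3/2b
2) 882.353ms=3/2b +882.353ms=3/2b
3) 1764.706ms=3b +882.353ms=3/2b
4) 2647.059ms=9/2b +882.353ms=3/2b
5) 3529.412ms=6b +882.353ms=3/2b
6) 4411.765ms=15/2b +1134.454ms=27/14b
7) 5546.218ms=66/7b +252.101ms=3/7b
8) 5798.319ms=69/7b +252.101ms=3/7b
9) 6050.42ms=72/7b +252.101ms=3/7b
10) 6302.521ms=75/7b +252.101ms=3/7b
11) 6554.622ms=78/7b +252.101ms=3/7b
12) 6806.723ms=81/7b +252.101ms=3/7b
Σ=12b of 12 (102bpm 3/8) — PASS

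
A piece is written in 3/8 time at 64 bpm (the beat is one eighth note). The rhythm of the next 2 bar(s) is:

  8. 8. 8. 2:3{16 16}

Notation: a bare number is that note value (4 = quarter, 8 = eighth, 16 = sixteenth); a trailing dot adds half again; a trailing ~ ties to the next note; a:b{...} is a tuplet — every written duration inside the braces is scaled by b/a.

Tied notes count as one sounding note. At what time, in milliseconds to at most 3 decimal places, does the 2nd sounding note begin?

1. 0.0ms @ 0 + 1406.25ms (3/2)
2. 1406.25ms @ 3/2 + 1406.25ms (3/2)
3. 2812.5ms @ 3 + 1406.25ms (3/2)
4. 4218.75ms @ 9/2 + 703.125ms (3/4)
5. 4921.875ms @ 21/4 + 703.125ms (3/4)

note 2 onset = 3/2b = 1406.25ms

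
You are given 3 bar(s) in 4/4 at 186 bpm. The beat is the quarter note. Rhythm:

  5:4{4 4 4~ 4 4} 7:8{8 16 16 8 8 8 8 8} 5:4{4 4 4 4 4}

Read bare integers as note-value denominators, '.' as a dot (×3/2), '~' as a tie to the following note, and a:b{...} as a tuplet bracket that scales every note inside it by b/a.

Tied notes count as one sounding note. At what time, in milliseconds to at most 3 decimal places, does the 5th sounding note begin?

note 5 onset = 4b = 1290.323ms

1. 0.0ms @ 0 + 258.065ms (4/5)
2. 258.065ms @ 4/5 + 258.065ms (4/5)
3. 516.129ms @ 8/5 + 516.129ms (8/5)
4. 1032.258ms @ 16/5 + 258.065ms (4/5)
5. 1290.323ms @ 4 + 184.332ms (4/7)
6. 1474.654ms @ 32/7 + 92.166ms (2/7)
7. 1566.82ms @ 34/7 + 92.166ms (2/7)
8. 1658.986ms @ 36/7 + 184.332ms (4/7)
9. 1843.318ms @ 40/7 + 184.332ms (4/7)
10. 2027.65ms @ 44/7 + 184.332ms (4/7)
11. 2211.982ms @ 48/7 + 184.332ms (4/7)
12. 2396.313ms @ 52/7 + 184.332ms (4/7)
13. 2580.645ms @ 8 + 258.065ms (4/5)
14. 2838.71ms @ 44/5 + 258.065ms (4/5)
15. 3096.774ms @ 48/5 + 258.065ms (4/5)
16. 3354.839ms @ 52/5 + 258.065ms (4/5)
17. 3612.903ms @ 56/5 + 258.065ms (4/5)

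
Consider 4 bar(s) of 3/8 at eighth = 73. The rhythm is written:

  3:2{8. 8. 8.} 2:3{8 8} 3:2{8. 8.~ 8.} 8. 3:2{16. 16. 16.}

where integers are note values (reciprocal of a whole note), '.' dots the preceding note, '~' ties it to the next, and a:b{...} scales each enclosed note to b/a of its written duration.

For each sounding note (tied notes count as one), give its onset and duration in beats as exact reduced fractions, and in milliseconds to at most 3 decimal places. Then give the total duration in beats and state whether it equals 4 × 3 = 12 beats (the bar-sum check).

1) 0.0ms=0b +821.918ms=1b
2) 821.918ms=1b +821.918ms=1b
3) 1643.836ms=2b +821.918ms=1b
4) 2465.753ms=3b +1232.877ms=3/2b
5) 3698.63ms=9/2b +1232.877ms=3/2b
6) 4931.507ms=6b +821.918ms=1b
7) 5753.425ms=7b +1643.836ms=2b
8) 7397.26ms=9b +1232.877ms=3/2b
9) 8630.137ms=21/2b +410.959ms=1/2b
10) 9041.096ms=11b +410.959ms=1/2b
11) 9452.055ms=23/2b +410.959ms=1/2b
Σ=12b of 12 (73bpm 3/8) — PASS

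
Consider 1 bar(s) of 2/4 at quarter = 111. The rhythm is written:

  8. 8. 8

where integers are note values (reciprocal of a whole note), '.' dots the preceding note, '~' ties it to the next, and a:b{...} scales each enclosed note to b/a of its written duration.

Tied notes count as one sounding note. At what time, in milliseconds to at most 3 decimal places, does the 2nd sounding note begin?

note 2 onset = 3/4b = 405.405ms

1. 0.0ms @ 0 + 405.405ms (3/4)
2. 405.405ms @ 3/4 + 405.405ms (3/4)
3. 810.811ms @ 3/2 + 270.27ms (1/2)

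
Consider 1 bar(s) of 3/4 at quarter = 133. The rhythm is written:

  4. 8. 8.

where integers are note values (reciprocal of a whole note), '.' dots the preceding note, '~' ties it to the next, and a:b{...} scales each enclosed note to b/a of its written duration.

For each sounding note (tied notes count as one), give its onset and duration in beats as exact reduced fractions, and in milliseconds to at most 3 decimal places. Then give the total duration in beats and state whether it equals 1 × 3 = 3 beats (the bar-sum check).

1) 0.0ms=0b +676.692ms=3/2b
2) 676.692ms=3/2b +338.346ms=3/4b
3) 1015.038ms=9/4b +338.346ms=3/4b
Σ=3b of 3 (133bpm 3/4) — PASS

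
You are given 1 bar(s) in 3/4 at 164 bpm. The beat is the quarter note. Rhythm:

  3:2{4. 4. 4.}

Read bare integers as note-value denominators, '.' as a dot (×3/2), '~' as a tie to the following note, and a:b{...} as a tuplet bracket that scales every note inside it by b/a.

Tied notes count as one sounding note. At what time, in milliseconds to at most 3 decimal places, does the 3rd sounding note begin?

note 3 onset = 2b = 731.707ms

1. 0.0ms @ 0 + 365.854ms (1)
2. 365.854ms @ 1 + 365.854ms (1)
3. 731.707ms @ 2 + 365.854ms (1)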